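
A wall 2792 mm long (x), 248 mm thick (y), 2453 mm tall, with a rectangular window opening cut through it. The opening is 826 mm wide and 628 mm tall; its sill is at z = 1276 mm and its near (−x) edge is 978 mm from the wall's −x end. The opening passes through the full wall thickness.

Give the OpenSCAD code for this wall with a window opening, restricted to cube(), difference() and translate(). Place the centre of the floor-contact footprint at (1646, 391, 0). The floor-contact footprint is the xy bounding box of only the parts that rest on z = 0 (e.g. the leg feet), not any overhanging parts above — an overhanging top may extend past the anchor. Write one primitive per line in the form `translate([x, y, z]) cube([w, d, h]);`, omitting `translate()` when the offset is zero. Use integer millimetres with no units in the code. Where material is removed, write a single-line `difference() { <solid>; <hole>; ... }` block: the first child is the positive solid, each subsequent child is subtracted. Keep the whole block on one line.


difference() { translate([250, 267, 0]) cube([2792, 248, 2453]); translate([1228, 267, 1276]) cube([826, 248, 628]); }


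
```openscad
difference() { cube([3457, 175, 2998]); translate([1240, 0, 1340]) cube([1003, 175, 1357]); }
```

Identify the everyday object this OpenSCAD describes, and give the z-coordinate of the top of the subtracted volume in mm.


A wall with a window opening. The window head height is 2697 mm.

A wall with a rectangular opening subtracted — a window. Sill at z = 1340, opening 1357 mm tall, so the head is at 1340 + 1357 = 2697 mm.


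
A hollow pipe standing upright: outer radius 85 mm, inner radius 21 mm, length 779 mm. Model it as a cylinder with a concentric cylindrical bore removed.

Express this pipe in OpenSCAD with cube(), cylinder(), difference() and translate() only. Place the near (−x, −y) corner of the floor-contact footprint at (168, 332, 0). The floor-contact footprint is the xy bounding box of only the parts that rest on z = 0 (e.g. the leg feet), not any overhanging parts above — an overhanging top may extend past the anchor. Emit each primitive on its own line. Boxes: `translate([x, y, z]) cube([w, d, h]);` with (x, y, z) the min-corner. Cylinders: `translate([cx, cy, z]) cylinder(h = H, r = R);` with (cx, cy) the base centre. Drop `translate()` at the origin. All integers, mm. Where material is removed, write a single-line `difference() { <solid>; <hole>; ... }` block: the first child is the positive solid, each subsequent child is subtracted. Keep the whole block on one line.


difference() { translate([253, 417, 0]) cylinder(h = 779, r = 85); translate([253, 417, 0]) cylinder(h = 779, r = 21); }


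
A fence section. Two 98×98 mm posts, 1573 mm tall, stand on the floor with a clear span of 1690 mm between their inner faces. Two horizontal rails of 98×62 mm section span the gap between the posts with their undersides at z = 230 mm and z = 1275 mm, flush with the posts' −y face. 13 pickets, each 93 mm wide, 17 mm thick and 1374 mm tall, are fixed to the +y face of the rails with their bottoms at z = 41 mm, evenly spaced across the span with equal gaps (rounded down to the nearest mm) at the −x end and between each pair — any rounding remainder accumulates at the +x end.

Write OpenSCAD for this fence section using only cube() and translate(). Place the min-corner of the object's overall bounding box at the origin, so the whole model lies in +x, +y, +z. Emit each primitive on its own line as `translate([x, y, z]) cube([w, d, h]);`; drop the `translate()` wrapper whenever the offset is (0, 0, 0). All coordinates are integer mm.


cube([98, 98, 1573]);
translate([1788, 0, 0]) cube([98, 98, 1573]);
translate([98, 0, 230]) cube([1690, 98, 62]);
translate([98, 0, 1275]) cube([1690, 98, 62]);
translate([132, 98, 41]) cube([93, 17, 1374]);
translate([259, 98, 41]) cube([93, 17, 1374]);
translate([386, 98, 41]) cube([93, 17, 1374]);
translate([513, 98, 41]) cube([93, 17, 1374]);
translate([640, 98, 41]) cube([93, 17, 1374]);
translate([767, 98, 41]) cube([93, 17, 1374]);
translate([894, 98, 41]) cube([93, 17, 1374]);
translate([1021, 98, 41]) cube([93, 17, 1374]);
translate([1148, 98, 41]) cube([93, 17, 1374]);
translate([1275, 98, 41]) cube([93, 17, 1374]);
translate([1402, 98, 41]) cube([93, 17, 1374]);
translate([1529, 98, 41]) cube([93, 17, 1374]);
translate([1656, 98, 41]) cube([93, 17, 1374]);


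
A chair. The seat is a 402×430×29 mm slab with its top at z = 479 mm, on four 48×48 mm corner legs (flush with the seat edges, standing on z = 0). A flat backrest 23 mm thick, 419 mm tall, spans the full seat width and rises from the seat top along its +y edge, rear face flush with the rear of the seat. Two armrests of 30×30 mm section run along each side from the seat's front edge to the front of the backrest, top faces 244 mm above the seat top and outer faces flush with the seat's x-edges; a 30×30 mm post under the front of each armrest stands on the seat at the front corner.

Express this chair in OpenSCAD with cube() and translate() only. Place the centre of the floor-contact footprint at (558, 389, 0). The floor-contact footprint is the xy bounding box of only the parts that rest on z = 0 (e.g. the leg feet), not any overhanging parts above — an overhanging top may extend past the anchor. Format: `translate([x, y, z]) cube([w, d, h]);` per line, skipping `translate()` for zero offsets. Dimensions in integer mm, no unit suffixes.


translate([357, 174, 450]) cube([402, 430, 29]);
translate([357, 174, 0]) cube([48, 48, 450]);
translate([711, 174, 0]) cube([48, 48, 450]);
translate([357, 556, 0]) cube([48, 48, 450]);
translate([711, 556, 0]) cube([48, 48, 450]);
translate([357, 581, 479]) cube([402, 23, 419]);
translate([357, 174, 693]) cube([30, 407, 30]);
translate([729, 174, 693]) cube([30, 407, 30]);
translate([357, 174, 479]) cube([30, 30, 214]);
translate([729, 174, 479]) cube([30, 30, 214]);


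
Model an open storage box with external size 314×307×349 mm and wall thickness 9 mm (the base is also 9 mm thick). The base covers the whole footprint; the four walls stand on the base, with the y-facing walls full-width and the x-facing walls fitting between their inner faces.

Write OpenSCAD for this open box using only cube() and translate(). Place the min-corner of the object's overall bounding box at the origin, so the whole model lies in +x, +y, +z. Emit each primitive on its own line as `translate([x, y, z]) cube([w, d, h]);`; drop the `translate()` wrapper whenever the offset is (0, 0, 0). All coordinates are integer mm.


cube([314, 307, 9]);
translate([0, 0, 9]) cube([314, 9, 340]);
translate([0, 298, 9]) cube([314, 9, 340]);
translate([0, 9, 9]) cube([9, 289, 340]);
translate([305, 9, 9]) cube([9, 289, 340]);


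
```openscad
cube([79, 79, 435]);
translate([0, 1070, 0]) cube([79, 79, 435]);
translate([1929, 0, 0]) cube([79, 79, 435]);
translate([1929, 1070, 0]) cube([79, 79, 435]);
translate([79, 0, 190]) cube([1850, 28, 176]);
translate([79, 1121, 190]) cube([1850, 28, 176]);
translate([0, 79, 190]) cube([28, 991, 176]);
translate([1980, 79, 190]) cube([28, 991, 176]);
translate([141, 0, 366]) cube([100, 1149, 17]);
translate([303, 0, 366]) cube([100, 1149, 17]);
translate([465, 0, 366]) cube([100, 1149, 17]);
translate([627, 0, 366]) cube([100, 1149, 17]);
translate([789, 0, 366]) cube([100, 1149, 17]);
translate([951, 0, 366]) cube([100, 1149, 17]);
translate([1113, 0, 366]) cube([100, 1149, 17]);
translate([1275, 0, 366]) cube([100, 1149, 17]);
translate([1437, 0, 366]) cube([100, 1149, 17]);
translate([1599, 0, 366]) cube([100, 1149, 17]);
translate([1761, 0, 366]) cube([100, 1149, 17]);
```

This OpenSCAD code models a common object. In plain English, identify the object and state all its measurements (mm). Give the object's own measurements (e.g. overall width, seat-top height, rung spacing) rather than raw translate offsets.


A bed frame 2008 mm long (x) by 1149 mm wide (y). Four 79×79 mm corner posts, 435 mm tall, at the corners of the footprint. Four rails of 28 mm thickness and 176 mm height run between adjacent posts with their undersides at z = 190 mm, their outer faces flush with the outside of the frame (the two x-running rails run between the posts' inner faces; the two y-running rails run between the posts' inner faces). 11 slats, each 100 mm wide (x) and 17 mm thick, lie across the top of the two x-running rails, running the full 1149 mm width of the frame in y; along x they sit between the end posts with a 62 mm gap after the −x posts and between neighbouring slats, leaving 68 mm before the +x posts.


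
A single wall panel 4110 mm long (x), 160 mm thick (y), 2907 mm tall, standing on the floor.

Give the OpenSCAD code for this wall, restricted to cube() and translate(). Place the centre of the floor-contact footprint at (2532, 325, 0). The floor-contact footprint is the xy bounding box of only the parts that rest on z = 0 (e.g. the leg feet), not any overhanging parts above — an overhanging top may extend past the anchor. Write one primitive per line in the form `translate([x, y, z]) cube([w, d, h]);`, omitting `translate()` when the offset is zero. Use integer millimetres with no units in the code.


translate([477, 245, 0]) cube([4110, 160, 2907]);


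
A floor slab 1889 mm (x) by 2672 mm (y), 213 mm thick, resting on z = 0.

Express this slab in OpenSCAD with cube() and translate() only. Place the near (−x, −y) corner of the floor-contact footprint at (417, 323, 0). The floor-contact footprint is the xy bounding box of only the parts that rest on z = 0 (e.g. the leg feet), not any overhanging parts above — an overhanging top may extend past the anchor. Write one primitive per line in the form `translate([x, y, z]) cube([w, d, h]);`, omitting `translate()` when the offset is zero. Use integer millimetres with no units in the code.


translate([417, 323, 0]) cube([1889, 2672, 213]);


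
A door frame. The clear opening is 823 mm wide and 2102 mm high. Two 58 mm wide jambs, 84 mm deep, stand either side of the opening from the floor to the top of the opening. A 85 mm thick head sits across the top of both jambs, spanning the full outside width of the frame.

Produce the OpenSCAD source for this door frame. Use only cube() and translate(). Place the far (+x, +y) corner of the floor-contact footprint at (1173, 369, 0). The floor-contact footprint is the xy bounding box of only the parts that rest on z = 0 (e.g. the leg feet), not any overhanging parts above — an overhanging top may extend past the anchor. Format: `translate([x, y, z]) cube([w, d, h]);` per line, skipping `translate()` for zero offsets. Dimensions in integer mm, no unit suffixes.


translate([234, 285, 0]) cube([58, 84, 2102]);
translate([1115, 285, 0]) cube([58, 84, 2102]);
translate([234, 285, 2102]) cube([939, 84, 85]);


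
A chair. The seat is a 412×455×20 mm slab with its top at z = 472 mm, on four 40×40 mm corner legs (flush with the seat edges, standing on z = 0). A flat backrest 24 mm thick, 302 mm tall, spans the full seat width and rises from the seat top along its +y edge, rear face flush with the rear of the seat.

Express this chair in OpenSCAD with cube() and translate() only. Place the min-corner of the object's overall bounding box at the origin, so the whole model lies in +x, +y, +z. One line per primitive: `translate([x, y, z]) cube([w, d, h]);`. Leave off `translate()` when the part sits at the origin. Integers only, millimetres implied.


translate([0, 0, 452]) cube([412, 455, 20]);
cube([40, 40, 452]);
translate([372, 0, 0]) cube([40, 40, 452]);
translate([0, 415, 0]) cube([40, 40, 452]);
translate([372, 415, 0]) cube([40, 40, 452]);
translate([0, 431, 472]) cube([412, 24, 302]);


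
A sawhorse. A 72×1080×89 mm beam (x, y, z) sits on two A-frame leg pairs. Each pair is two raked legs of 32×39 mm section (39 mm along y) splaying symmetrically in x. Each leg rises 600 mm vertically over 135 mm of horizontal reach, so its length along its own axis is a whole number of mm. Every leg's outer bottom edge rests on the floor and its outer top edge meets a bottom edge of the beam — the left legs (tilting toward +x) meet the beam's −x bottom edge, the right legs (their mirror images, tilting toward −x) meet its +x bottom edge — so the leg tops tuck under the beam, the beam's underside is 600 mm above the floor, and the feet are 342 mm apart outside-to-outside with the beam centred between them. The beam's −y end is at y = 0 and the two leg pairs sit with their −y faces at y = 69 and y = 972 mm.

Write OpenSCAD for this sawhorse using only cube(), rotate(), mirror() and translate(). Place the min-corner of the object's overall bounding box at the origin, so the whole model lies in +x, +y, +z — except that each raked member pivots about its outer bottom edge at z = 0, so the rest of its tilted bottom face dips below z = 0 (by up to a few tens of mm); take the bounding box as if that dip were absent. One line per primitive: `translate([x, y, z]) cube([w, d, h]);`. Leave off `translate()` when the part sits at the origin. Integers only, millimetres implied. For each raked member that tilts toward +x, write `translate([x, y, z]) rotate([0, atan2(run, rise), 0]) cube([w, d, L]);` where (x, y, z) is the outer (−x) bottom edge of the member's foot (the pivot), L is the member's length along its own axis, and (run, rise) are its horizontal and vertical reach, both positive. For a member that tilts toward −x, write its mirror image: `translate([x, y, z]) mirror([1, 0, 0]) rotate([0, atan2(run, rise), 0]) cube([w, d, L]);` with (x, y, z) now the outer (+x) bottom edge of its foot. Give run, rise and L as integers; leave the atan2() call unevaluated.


translate([135, 0, 600]) cube([72, 1080, 89]);
translate([0, 69, 0]) rotate([0, atan2(135, 600), 0]) cube([32, 39, 615]);
translate([342, 69, 0]) mirror([1, 0, 0]) rotate([0, atan2(135, 600), 0]) cube([32, 39, 615]);
translate([0, 972, 0]) rotate([0, atan2(135, 600), 0]) cube([32, 39, 615]);
translate([342, 972, 0]) mirror([1, 0, 0]) rotate([0, atan2(135, 600), 0]) cube([32, 39, 615]);


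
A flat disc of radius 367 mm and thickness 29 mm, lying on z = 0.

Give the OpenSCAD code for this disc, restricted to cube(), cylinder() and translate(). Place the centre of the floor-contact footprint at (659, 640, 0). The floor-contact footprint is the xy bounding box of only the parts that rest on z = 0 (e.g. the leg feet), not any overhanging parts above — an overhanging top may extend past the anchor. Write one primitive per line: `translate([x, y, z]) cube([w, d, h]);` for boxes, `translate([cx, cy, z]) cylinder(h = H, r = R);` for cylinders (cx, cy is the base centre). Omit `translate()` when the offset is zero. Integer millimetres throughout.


translate([659, 640, 0]) cylinder(h = 29, r = 367);


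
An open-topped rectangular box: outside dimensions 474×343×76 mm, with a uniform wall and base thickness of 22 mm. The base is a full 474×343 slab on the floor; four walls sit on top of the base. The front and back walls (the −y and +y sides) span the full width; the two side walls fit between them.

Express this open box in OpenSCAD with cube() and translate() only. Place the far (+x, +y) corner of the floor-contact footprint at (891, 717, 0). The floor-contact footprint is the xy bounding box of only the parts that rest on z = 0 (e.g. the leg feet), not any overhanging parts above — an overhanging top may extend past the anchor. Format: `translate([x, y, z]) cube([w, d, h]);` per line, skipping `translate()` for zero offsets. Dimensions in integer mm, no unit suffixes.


translate([417, 374, 0]) cube([474, 343, 22]);
translate([417, 374, 22]) cube([474, 22, 54]);
translate([417, 695, 22]) cube([474, 22, 54]);
translate([417, 396, 22]) cube([22, 299, 54]);
translate([869, 396, 22]) cube([22, 299, 54]);


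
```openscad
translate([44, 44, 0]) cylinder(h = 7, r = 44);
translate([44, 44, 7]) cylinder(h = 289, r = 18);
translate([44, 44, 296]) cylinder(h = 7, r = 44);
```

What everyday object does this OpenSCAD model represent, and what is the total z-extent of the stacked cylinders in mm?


A spool. The overall height is 303 mm.

Three coaxial cylinders, large–small–large — a spool. Two 7 mm flanges and a 289 mm core give 7 + 289 + 7 = 303 mm.


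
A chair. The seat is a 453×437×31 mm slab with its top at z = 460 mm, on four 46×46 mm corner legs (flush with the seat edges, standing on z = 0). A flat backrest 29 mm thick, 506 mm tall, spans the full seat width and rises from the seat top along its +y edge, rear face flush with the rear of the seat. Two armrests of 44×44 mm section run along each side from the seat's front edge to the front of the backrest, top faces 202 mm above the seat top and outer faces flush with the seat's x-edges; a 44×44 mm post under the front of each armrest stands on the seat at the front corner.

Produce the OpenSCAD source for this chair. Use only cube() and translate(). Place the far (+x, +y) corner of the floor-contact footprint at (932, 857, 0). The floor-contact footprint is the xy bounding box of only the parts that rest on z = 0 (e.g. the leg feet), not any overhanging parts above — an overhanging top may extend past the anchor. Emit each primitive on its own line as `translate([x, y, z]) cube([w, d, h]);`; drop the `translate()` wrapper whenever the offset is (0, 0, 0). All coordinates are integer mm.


translate([479, 420, 429]) cube([453, 437, 31]);
translate([479, 420, 0]) cube([46, 46, 429]);
translate([886, 420, 0]) cube([46, 46, 429]);
translate([479, 811, 0]) cube([46, 46, 429]);
translate([886, 811, 0]) cube([46, 46, 429]);
translate([479, 828, 460]) cube([453, 29, 506]);
translate([479, 420, 618]) cube([44, 408, 44]);
translate([888, 420, 618]) cube([44, 408, 44]);
translate([479, 420, 460]) cube([44, 44, 158]);
translate([888, 420, 460]) cube([44, 44, 158]);


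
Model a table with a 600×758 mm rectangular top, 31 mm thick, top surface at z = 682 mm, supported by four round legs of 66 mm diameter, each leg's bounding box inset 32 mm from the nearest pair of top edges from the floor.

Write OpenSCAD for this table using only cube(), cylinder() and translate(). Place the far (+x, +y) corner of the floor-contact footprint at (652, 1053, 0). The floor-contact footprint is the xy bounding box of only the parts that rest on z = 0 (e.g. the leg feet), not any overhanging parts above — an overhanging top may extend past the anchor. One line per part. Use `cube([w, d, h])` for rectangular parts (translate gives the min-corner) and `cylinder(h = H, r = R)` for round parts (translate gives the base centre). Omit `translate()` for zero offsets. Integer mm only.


translate([84, 327, 651]) cube([600, 758, 31]);
translate([149, 392, 0]) cylinder(h = 651, r = 33);
translate([619, 392, 0]) cylinder(h = 651, r = 33);
translate([149, 1020, 0]) cylinder(h = 651, r = 33);
translate([619, 1020, 0]) cylinder(h = 651, r = 33);


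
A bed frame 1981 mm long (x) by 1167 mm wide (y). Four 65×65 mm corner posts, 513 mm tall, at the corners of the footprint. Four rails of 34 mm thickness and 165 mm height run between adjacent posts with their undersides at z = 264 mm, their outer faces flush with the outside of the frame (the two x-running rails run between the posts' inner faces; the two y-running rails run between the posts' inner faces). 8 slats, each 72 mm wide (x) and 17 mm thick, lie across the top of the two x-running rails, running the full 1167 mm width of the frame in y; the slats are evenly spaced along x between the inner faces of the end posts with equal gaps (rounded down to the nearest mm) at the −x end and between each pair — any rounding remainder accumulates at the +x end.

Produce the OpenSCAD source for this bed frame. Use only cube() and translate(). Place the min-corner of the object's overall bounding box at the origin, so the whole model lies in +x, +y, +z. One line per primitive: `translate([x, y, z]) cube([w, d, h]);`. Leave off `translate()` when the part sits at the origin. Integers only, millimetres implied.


cube([65, 65, 513]);
translate([0, 1102, 0]) cube([65, 65, 513]);
translate([1916, 0, 0]) cube([65, 65, 513]);
translate([1916, 1102, 0]) cube([65, 65, 513]);
translate([65, 0, 264]) cube([1851, 34, 165]);
translate([65, 1133, 264]) cube([1851, 34, 165]);
translate([0, 65, 264]) cube([34, 1037, 165]);
translate([1947, 65, 264]) cube([34, 1037, 165]);
translate([206, 0, 429]) cube([72, 1167, 17]);
translate([419, 0, 429]) cube([72, 1167, 17]);
translate([632, 0, 429]) cube([72, 1167, 17]);
translate([845, 0, 429]) cube([72, 1167, 17]);
translate([1058, 0, 429]) cube([72, 1167, 17]);
translate([1271, 0, 429]) cube([72, 1167, 17]);
translate([1484, 0, 429]) cube([72, 1167, 17]);
translate([1697, 0, 429]) cube([72, 1167, 17]);


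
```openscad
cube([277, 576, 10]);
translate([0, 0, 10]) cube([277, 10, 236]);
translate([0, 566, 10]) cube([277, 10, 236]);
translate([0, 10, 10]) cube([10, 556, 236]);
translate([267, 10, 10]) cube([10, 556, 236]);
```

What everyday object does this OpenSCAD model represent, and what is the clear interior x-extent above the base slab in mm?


An open box. The internal width is 257 mm.

A 277×576 base slab with four walls standing on it — an open box. The base is 277 mm wide and the walls are 10 mm thick, so the internal width is 277 − 2 × 10 = 257 mm.


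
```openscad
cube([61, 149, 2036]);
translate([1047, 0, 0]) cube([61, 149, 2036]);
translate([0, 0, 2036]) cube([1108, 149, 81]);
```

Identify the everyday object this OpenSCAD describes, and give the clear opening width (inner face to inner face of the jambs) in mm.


A door frame. The clear opening width is 986 mm.

Two 2036 mm tall posts with a header on top — a door frame. The left jamb is 61 mm wide at x = 0; the right jamb starts at x = 1047. The clear opening is 1047 − 61 = 986 mm.


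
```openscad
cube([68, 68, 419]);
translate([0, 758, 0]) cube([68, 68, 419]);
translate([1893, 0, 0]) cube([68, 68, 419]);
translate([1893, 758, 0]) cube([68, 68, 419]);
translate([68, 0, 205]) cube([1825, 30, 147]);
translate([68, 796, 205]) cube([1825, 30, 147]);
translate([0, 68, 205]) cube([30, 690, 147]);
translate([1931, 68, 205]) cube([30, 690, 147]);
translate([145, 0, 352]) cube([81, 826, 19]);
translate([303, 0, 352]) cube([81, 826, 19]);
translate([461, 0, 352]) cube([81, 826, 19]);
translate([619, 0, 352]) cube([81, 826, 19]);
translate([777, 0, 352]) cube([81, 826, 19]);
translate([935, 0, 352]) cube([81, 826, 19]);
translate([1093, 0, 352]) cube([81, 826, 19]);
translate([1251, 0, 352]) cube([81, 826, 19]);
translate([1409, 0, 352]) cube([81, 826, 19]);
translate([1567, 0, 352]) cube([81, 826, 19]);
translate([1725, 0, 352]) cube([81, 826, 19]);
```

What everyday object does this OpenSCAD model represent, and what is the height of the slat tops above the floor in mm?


A bed frame. The slat-top height is 371 mm.

Four posts, four rails, and a row of slats — a bed frame. Slats sit on the rails at z = 205 + 147 = 352; with slat thickness 19, the top is 371 mm.


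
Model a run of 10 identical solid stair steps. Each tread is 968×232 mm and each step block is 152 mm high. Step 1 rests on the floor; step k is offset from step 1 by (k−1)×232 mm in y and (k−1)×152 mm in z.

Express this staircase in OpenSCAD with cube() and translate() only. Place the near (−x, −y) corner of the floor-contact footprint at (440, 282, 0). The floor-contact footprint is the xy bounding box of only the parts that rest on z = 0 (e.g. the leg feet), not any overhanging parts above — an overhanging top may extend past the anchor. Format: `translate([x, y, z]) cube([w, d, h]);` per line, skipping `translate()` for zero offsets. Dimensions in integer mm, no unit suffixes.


translate([440, 282, 0]) cube([968, 232, 152]);
translate([440, 514, 152]) cube([968, 232, 152]);
translate([440, 746, 304]) cube([968, 232, 152]);
translate([440, 978, 456]) cube([968, 232, 152]);
translate([440, 1210, 608]) cube([968, 232, 152]);
translate([440, 1442, 760]) cube([968, 232, 152]);
translate([440, 1674, 912]) cube([968, 232, 152]);
translate([440, 1906, 1064]) cube([968, 232, 152]);
translate([440, 2138, 1216]) cube([968, 232, 152]);
translate([440, 2370, 1368]) cube([968, 232, 152]);


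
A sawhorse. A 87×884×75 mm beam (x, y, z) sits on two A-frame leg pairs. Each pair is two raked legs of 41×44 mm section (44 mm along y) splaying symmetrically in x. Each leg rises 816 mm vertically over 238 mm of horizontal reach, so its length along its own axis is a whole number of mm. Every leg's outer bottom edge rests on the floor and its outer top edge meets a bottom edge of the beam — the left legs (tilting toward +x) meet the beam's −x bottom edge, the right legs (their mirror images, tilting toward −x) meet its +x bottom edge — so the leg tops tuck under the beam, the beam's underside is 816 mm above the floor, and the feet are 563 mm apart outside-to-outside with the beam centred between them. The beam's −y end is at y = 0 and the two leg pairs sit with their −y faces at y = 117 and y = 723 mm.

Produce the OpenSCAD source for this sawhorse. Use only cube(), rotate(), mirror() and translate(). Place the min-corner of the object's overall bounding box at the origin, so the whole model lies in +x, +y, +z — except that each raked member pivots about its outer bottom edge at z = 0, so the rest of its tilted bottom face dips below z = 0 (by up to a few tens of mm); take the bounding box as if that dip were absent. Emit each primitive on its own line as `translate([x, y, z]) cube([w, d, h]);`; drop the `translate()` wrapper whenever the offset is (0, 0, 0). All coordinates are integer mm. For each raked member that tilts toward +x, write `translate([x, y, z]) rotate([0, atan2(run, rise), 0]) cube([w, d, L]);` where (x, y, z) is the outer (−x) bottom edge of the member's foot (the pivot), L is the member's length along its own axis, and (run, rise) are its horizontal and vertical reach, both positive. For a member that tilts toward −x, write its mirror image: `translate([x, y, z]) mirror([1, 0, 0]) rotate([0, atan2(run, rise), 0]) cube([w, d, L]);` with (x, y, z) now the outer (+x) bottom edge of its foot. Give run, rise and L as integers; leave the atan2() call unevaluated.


translate([238, 0, 816]) cube([87, 884, 75]);
translate([0, 117, 0]) rotate([0, atan2(238, 816), 0]) cube([41, 44, 850]);
translate([563, 117, 0]) mirror([1, 0, 0]) rotate([0, atan2(238, 816), 0]) cube([41, 44, 850]);
translate([0, 723, 0]) rotate([0, atan2(238, 816), 0]) cube([41, 44, 850]);
translate([563, 723, 0]) mirror([1, 0, 0]) rotate([0, atan2(238, 816), 0]) cube([41, 44, 850]);


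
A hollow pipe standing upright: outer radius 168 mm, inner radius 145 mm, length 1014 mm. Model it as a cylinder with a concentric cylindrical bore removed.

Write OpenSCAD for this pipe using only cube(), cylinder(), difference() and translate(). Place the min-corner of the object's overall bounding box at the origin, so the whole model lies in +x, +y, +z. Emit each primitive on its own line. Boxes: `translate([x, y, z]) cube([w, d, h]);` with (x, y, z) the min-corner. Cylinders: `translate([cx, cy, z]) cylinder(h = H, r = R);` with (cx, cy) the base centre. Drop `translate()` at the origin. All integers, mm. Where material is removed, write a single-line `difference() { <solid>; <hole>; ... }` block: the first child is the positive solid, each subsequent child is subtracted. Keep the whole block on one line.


difference() { translate([168, 168, 0]) cylinder(h = 1014, r = 168); translate([168, 168, 0]) cylinder(h = 1014, r = 145); }


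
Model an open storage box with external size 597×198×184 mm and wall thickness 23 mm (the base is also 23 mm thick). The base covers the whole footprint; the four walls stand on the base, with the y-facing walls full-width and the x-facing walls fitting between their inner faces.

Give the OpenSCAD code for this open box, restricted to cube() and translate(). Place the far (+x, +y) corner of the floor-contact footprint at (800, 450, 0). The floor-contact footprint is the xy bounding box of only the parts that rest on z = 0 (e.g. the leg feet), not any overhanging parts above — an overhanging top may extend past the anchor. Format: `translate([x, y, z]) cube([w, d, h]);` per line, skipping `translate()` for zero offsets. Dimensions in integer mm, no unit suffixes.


translate([203, 252, 0]) cube([597, 198, 23]);
translate([203, 252, 23]) cube([597, 23, 161]);
translate([203, 427, 23]) cube([597, 23, 161]);
translate([203, 275, 23]) cube([23, 152, 161]);
translate([777, 275, 23]) cube([23, 152, 161]);


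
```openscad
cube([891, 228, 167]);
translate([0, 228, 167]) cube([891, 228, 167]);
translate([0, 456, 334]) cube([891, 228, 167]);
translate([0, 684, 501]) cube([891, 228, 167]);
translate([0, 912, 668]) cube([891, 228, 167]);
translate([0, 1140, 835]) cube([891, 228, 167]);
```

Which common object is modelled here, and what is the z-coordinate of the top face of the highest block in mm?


A staircase. The total rise is 1002 mm.

6 identical blocks, each offset up and back from the previous — a staircase. Each step is 167 mm tall and there are 6 of them, so the total rise is 6 × 167 = 1002 mm.


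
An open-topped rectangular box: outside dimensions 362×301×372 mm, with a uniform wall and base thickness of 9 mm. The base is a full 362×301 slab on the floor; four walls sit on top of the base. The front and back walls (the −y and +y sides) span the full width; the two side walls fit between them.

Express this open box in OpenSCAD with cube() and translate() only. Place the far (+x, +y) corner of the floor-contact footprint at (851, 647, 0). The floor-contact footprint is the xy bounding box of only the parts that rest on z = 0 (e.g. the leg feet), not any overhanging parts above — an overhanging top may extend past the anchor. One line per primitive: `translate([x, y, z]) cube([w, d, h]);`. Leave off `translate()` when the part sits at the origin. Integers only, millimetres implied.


translate([489, 346, 0]) cube([362, 301, 9]);
translate([489, 346, 9]) cube([362, 9, 363]);
translate([489, 638, 9]) cube([362, 9, 363]);
translate([489, 355, 9]) cube([9, 283, 363]);
translate([842, 355, 9]) cube([9, 283, 363]);


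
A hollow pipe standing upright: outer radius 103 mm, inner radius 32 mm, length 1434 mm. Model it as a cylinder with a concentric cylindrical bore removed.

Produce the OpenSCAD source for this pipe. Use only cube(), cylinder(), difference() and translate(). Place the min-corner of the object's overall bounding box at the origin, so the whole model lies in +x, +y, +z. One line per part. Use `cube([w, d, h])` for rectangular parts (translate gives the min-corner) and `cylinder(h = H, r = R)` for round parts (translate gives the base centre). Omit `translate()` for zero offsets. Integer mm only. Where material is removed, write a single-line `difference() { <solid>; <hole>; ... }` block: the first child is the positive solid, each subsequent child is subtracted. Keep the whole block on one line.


difference() { translate([103, 103, 0]) cylinder(h = 1434, r = 103); translate([103, 103, 0]) cylinder(h = 1434, r = 32); }


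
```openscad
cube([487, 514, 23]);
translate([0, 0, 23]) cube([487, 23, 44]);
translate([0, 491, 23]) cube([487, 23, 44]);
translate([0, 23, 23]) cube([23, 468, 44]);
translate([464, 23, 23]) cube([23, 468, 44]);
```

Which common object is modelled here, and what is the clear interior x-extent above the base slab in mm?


An open box. The internal width is 441 mm.

A 487×514 base slab with four walls standing on it — an open box. The base is 487 mm wide and the walls are 23 mm thick, so the internal width is 487 − 2 × 23 = 441 mm.


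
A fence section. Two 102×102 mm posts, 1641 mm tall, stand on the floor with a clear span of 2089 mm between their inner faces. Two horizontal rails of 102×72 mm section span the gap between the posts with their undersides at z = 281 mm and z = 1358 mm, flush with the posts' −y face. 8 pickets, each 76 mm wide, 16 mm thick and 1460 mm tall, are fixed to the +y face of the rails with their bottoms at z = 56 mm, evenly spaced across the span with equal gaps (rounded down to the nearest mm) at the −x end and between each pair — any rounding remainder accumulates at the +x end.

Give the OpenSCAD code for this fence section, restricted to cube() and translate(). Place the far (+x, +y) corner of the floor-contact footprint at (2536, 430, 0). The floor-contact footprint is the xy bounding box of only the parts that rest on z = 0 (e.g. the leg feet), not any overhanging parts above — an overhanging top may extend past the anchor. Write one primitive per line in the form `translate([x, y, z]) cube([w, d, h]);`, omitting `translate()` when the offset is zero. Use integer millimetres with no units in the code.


translate([243, 328, 0]) cube([102, 102, 1641]);
translate([2434, 328, 0]) cube([102, 102, 1641]);
translate([345, 328, 281]) cube([2089, 102, 72]);
translate([345, 328, 1358]) cube([2089, 102, 72]);
translate([509, 430, 56]) cube([76, 16, 1460]);
translate([749, 430, 56]) cube([76, 16, 1460]);
translate([989, 430, 56]) cube([76, 16, 1460]);
translate([1229, 430, 56]) cube([76, 16, 1460]);
translate([1469, 430, 56]) cube([76, 16, 1460]);
translate([1709, 430, 56]) cube([76, 16, 1460]);
translate([1949, 430, 56]) cube([76, 16, 1460]);
translate([2189, 430, 56]) cube([76, 16, 1460]);


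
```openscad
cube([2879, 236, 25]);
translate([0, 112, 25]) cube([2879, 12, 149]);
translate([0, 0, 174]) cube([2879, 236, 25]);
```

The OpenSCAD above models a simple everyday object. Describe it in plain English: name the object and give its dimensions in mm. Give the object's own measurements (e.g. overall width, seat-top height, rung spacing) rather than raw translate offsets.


An I-beam lying along x, 2879 mm long. Overall section height 199 mm. Two flanges 236 mm wide (y) and 25 mm thick, one on the floor and one at the top; a web 12 mm thick runs between them, centred on the flange width.


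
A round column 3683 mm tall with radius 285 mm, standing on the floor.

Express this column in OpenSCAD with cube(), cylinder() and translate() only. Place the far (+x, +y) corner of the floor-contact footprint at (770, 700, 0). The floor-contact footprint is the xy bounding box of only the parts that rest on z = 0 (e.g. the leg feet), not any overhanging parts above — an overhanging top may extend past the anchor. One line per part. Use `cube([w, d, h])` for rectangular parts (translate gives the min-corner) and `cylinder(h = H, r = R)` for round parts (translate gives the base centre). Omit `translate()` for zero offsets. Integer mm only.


translate([485, 415, 0]) cylinder(h = 3683, r = 285);


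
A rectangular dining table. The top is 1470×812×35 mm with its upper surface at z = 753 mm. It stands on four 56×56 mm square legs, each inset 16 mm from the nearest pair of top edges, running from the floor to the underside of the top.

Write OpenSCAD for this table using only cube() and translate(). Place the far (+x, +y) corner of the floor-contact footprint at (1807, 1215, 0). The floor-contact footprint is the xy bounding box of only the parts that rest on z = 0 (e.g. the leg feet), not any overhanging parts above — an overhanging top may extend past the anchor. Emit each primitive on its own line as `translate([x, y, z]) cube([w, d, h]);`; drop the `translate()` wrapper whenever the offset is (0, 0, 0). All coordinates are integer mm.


translate([353, 419, 718]) cube([1470, 812, 35]);
translate([369, 435, 0]) cube([56, 56, 718]);
translate([1751, 435, 0]) cube([56, 56, 718]);
translate([369, 1159, 0]) cube([56, 56, 718]);
translate([1751, 1159, 0]) cube([56, 56, 718]);


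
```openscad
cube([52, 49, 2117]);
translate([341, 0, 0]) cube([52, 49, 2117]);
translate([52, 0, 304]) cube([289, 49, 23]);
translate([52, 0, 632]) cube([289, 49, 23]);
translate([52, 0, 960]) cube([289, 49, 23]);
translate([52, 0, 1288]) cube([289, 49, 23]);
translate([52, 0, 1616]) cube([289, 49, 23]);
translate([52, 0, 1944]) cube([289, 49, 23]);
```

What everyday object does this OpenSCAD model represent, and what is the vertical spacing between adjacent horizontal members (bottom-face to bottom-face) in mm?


A ladder. The rung spacing is 328 mm.

Two tall 52×49 posts with 6 short bars between them — a ladder. Adjacent rungs sit at z = 304 and z = 632, so the spacing is 632 − 304 = 328 mm.


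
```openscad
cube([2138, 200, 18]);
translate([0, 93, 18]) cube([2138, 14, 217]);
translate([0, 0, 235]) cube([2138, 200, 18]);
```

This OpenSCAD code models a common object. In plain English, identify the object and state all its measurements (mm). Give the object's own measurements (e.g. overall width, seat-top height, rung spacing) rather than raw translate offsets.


An I-beam lying along x, 2138 mm long. Overall section height 253 mm. Two flanges 200 mm wide (y) and 18 mm thick, one on the floor and one at the top; a web 14 mm thick runs between them, centred on the flange width.


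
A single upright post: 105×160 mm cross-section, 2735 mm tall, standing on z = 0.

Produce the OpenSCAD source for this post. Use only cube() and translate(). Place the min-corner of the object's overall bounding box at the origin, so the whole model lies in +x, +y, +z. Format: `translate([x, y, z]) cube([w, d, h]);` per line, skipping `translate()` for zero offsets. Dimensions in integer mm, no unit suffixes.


cube([105, 160, 2735]);


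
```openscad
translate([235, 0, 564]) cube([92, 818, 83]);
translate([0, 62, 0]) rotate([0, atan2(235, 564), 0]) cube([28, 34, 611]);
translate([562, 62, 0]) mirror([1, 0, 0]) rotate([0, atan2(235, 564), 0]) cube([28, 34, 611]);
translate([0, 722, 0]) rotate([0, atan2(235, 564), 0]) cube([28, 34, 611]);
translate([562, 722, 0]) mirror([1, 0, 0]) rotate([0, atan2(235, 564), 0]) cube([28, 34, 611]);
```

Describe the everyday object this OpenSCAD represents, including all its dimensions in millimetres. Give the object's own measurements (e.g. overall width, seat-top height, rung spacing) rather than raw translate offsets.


A sawhorse. A 92×818×83 mm beam (x, y, z) sits on two A-frame leg pairs. Each pair is two raked legs of 28×34 mm section (34 mm along y) splaying symmetrically in x. Each leg rises 564 mm vertically over 235 mm of horizontal reach and is 611 mm long along its own axis. Every leg's outer bottom edge rests on the floor and its outer top edge meets a bottom edge of the beam — the left legs (tilting toward +x) meet the beam's −x bottom edge, the right legs (their mirror images, tilting toward −x) meet its +x bottom edge — so the leg tops tuck under the beam, the beam's underside is 564 mm above the floor, and the feet are 562 mm apart outside-to-outside with the beam centred between them. The two leg pairs are set in 62 mm from either end of the beam.


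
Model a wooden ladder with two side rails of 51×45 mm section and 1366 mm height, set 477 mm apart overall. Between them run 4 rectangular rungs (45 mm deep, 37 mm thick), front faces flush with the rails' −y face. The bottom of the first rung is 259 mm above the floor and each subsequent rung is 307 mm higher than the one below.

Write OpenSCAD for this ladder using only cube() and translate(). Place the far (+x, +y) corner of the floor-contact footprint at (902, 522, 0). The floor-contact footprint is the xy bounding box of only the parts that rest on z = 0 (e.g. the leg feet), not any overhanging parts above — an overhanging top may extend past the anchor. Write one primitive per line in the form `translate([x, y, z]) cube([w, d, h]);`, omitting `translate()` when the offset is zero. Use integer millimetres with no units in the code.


translate([425, 477, 0]) cube([51, 45, 1366]);
translate([851, 477, 0]) cube([51, 45, 1366]);
translate([476, 477, 259]) cube([375, 45, 37]);
translate([476, 477, 566]) cube([375, 45, 37]);
translate([476, 477, 873]) cube([375, 45, 37]);
translate([476, 477, 1180]) cube([375, 45, 37]);


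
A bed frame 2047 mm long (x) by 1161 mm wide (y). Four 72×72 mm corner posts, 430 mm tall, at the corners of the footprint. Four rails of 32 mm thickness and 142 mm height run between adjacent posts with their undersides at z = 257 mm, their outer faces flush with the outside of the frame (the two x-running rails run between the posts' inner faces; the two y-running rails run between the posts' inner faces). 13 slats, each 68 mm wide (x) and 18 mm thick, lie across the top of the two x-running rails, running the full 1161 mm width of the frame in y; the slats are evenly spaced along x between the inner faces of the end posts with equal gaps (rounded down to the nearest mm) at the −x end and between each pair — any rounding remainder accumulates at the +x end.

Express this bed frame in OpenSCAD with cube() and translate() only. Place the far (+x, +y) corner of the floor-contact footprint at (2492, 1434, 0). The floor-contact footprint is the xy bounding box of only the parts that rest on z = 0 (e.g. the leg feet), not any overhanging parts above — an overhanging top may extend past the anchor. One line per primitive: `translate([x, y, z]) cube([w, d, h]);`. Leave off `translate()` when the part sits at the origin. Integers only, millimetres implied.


translate([445, 273, 0]) cube([72, 72, 430]);
translate([445, 1362, 0]) cube([72, 72, 430]);
translate([2420, 273, 0]) cube([72, 72, 430]);
translate([2420, 1362, 0]) cube([72, 72, 430]);
translate([517, 273, 257]) cube([1903, 32, 142]);
translate([517, 1402, 257]) cube([1903, 32, 142]);
translate([445, 345, 257]) cube([32, 1017, 142]);
translate([2460, 345, 257]) cube([32, 1017, 142]);
translate([589, 273, 399]) cube([68, 1161, 18]);
translate([729, 273, 399]) cube([68, 1161, 18]);
translate([869, 273, 399]) cube([68, 1161, 18]);
translate([1009, 273, 399]) cube([68, 1161, 18]);
translate([1149, 273, 399]) cube([68, 1161, 18]);
translate([1289, 273, 399]) cube([68, 1161, 18]);
translate([1429, 273, 399]) cube([68, 1161, 18]);
translate([1569, 273, 399]) cube([68, 1161, 18]);
translate([1709, 273, 399]) cube([68, 1161, 18]);
translate([1849, 273, 399]) cube([68, 1161, 18]);
translate([1989, 273, 399]) cube([68, 1161, 18]);
translate([2129, 273, 399]) cube([68, 1161, 18]);
translate([2269, 273, 399]) cube([68, 1161, 18]);
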